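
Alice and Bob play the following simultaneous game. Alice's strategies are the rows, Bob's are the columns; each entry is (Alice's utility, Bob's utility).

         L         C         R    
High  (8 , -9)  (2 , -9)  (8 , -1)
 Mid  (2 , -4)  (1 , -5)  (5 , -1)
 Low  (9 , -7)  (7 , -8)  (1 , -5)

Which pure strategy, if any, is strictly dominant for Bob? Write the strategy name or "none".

R vs L: High: -1>-9, Mid: -1>-4, Low: -5>-7.
R vs C: High: -1>-9, Mid: -1>-5, Low: -5>-8.
R strictly beats every other strategy against every opponent action, so it is strictly dominant.

R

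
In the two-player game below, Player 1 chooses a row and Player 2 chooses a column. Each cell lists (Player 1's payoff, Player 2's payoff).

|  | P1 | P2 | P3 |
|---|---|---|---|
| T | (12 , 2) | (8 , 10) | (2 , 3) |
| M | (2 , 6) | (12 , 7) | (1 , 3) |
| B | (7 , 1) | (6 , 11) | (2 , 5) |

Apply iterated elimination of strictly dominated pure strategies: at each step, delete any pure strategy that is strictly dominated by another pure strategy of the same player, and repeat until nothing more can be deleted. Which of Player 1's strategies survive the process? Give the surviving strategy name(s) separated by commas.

M

For Player 2, P2 strictly dominates P1 on the remaining rows (T: 10>2, M: 7>6, B: 11>1); eliminate P1.
For Player 2, P2 strictly dominates P3 on the remaining rows (T: 10>3, M: 7>3, B: 11>5); eliminate P3.
For Player 1, M strictly dominates T on the remaining columns (P2: 12>8); eliminate T.
For Player 1, M strictly dominates B on the remaining columns (P2: 12>6); eliminate B.
Among the remaining strategies, none is strictly dominated by another pure strategy of the same player, so the elimination stops.
Surviving strategies — Player 1: {M}; Player 2: {P2}.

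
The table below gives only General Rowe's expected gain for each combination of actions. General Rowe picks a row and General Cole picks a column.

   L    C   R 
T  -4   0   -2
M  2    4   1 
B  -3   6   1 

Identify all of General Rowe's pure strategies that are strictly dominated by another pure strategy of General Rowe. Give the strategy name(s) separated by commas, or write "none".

M strictly dominates T — L: 2>-4, C: 4>0, R: 1>-2.
Nothing dominates M: T at L (2>-4); B at L (2>-3).
B: no other strategy beats it everywhere (T at L (-3>-4); M at C (6>4)).

T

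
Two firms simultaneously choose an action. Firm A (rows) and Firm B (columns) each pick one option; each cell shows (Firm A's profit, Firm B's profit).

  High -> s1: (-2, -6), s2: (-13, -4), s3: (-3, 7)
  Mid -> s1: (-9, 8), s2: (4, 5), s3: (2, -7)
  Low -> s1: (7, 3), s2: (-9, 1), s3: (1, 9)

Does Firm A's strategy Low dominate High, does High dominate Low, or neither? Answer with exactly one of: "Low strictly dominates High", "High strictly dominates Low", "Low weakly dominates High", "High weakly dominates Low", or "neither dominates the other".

Low strictly dominates High

Low's payoffs vs High's, by Firm B's action — s1: 7>-2, s2: -9>-13, s3: 1>-3.
Every comparison favours Low, so Low strictly dominates High.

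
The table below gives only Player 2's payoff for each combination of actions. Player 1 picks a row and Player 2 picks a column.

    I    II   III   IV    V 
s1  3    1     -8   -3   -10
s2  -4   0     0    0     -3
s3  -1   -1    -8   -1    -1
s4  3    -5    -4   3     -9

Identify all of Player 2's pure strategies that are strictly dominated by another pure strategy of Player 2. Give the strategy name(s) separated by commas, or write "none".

none

Nothing dominates I: II at s1 (3>1); III at s1 (3>-8); IV at s1 (3>-3); V at s1 (3>-10).
II is not dominated — it holds its own against I at s2 (0>-4); III at s1 (1>-8); IV at s1 (1>-3); V at s1 (1>-10).
III: no other strategy beats it everywhere (I at s2 (0>-4); II at s2 (0=0); IV at s2 (0=0); V at s1 (-8>-10)).
IV: no other strategy beats it everywhere (I at s2 (0>-4); II at s2 (0=0); III at s1 (-3>-8); V at s1 (-3>-10)).
V is not dominated — it holds its own against I at s2 (-3>-4); II at s3 (-1=-1); III at s3 (-1>-8); IV at s3 (-1=-1).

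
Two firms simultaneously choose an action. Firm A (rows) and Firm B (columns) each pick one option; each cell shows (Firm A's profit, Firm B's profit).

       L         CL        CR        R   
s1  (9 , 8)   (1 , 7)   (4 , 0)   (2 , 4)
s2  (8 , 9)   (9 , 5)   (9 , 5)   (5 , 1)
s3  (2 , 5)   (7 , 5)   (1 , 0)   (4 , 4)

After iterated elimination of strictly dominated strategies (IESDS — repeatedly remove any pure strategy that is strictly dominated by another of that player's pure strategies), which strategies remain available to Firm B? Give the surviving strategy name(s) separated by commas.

Firm A's strategy s3 is strictly dominated by s2 (L: 8>2, CL: 9>7, CR: 9>1, R: 5>4) and is removed.
For Firm B, L strictly dominates CL on the remaining rows (s1: 8>7, s2: 9>5); eliminate CL.
Firm B's strategy CR is strictly dominated by L (s1: 8>0, s2: 9>5) and is removed.
Firm B's strategy R is strictly dominated by L (s1: 8>4, s2: 9>1) and is removed.
Firm A's strategy s2 is strictly dominated by s1 (L: 9>8) and is removed.
Among the remaining strategies, none is strictly dominated by another pure strategy of the same player, so the elimination stops.
Surviving strategies — Firm A: {s1}; Firm B: {L}.

L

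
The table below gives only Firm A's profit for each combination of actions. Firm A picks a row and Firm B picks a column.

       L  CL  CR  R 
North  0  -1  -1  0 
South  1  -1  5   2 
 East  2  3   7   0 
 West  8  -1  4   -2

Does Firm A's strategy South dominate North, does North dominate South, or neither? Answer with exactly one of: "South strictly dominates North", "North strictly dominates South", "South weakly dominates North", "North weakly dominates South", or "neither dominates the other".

South's payoffs vs North's, by Firm B's action — L: 1>0, CL: -1=-1, CR: 5>-1, R: 2>0.
South is at least as good everywhere and strictly better somewhere (tied only at CL), so South weakly but not strictly dominates North.

South weakly dominates North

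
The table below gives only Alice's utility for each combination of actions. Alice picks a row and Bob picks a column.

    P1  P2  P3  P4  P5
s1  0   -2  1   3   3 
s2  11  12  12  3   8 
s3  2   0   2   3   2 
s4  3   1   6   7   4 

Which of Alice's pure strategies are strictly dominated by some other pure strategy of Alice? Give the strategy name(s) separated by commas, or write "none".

s4 strictly dominates s1 — P1: 3>0, P2: 1>-2, P3: 6>1, P4: 7>3, P5: 4>3.
Nothing dominates s2: s1 at P1 (11>0); s3 at P1 (11>2); s4 at P1 (11>3).
s3 is strictly dominated by s4 (P1: 3>2, P2: 1>0, P3: 6>2, P4: 7>3, P5: 4>2).
Nothing dominates s4: s1 at P1 (3>0); s2 at P4 (7>3); s3 at P1 (3>2).

s1, s3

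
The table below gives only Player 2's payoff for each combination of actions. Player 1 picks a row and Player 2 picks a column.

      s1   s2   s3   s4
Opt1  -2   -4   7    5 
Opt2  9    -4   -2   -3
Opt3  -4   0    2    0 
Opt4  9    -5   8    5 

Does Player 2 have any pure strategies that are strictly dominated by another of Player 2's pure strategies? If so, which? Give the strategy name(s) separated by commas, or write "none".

Nothing dominates s1: s2 at Opt1 (-2>-4); s3 at Opt2 (9>-2); s4 at Opt2 (9>-3).
s2: dominated, since s3 does at least as well everywhere (Opt1: 7>-4, Opt2: -2>-4, Opt3: 2>0, Opt4: 8>-5).
s3: no other strategy beats it everywhere (s1 at Opt1 (7>-2); s2 at Opt1 (7>-4); s4 at Opt1 (7>5)).
s3 strictly dominates s4 — Opt1: 7>5, Opt2: -2>-3, Opt3: 2>0, Opt4: 8>5.

s2, s4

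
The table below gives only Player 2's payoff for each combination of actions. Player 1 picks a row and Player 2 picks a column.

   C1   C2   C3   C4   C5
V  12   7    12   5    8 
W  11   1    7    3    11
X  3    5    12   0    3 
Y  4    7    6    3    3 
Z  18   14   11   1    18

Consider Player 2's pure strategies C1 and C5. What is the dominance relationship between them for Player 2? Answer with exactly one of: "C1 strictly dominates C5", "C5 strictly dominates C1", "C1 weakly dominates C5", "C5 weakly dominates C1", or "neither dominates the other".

C1 weakly dominates C5

C1's payoffs vs C5's, by Player 1's action — V: 12>8, W: 11=11, X: 3=3, Y: 4>3, Z: 18=18.
C1 is at least as good everywhere and strictly better somewhere (tied only at W, X, Z), so C1 weakly but not strictly dominates C5.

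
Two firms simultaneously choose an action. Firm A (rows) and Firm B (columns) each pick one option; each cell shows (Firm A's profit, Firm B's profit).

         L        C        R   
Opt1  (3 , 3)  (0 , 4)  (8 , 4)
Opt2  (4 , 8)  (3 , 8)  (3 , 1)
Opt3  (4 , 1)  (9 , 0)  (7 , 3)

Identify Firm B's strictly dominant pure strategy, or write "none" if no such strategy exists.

L fails to dominate C at Opt1 (3<4).
C fails to dominate L at Opt2 (8=8).
R fails to dominate L at Opt2 (1<8).
No single strategy dominates all the others.

none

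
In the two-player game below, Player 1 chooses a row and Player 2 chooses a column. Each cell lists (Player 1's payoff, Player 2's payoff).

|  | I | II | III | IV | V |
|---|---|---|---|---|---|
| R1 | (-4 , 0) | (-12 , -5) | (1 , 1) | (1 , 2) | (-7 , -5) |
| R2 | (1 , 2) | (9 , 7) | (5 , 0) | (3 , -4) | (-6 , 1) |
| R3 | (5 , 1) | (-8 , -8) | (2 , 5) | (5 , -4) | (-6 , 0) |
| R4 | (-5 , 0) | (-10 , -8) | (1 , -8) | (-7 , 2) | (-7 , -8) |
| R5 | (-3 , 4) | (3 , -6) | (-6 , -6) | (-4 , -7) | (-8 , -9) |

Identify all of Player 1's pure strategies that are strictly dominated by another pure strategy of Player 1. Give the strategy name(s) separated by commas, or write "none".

R1, R4, R5

R1 is strictly dominated by R2 (I: 1>-4, II: 9>-12, III: 5>1, IV: 3>1, V: -6>-7).
R2 is not dominated — it holds its own against R1 at I (1>-4); R3 at II (9>-8); R4 at I (1>-5); R5 at I (1>-3).
R3 is not dominated — it holds its own against R1 at I (5>-4); R2 at I (5>1); R4 at I (5>-5); R5 at I (5>-3).
R4: dominated, since R2 does at least as well everywhere (I: 1>-5, II: 9>-10, III: 5>1, IV: 3>-7, V: -6>-7).
R2 strictly dominates R5 — I: 1>-3, II: 9>3, III: 5>-6, IV: 3>-4, V: -6>-8.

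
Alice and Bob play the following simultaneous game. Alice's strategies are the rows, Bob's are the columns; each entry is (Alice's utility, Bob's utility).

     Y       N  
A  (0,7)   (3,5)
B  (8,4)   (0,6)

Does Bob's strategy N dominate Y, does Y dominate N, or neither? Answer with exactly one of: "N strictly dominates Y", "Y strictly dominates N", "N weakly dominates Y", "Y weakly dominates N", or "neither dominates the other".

N's payoffs vs Y's, by Alice's action — A: 5<7, B: 6>4.
N does better at B but worse at A; neither strategy dominates the other.

neither dominates the other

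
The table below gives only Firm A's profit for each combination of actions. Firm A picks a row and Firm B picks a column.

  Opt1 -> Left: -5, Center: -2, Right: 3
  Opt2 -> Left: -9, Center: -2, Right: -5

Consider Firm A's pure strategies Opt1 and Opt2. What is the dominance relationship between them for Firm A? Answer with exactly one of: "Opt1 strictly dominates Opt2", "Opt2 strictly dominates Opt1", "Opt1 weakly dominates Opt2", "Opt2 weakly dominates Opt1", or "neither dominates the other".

Opt1's payoffs vs Opt2's, by Firm B's action — Left: -5>-9, Center: -2=-2, Right: 3>-5.
Opt1 is at least as good everywhere and strictly better somewhere (tied only at Center), so Opt1 weakly but not strictly dominates Opt2.

Opt1 weakly dominates Opt2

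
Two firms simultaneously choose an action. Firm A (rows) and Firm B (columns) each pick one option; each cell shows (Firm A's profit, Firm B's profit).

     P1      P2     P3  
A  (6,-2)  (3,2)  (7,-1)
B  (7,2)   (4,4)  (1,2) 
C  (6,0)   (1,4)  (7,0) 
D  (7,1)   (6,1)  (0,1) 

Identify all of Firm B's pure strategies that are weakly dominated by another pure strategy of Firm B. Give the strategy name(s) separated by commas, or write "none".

P2 weakly dominates P1 — A: 2>-2, B: 4>2, C: 4>0, D: 1=1.
P2 is not dominated — it holds its own against P1 at A (2>-2); P3 at A (2>-1).
P3 is weakly dominated by P2 (A: 2>-1, B: 4>2, C: 4>0, D: 1=1).

P1, P3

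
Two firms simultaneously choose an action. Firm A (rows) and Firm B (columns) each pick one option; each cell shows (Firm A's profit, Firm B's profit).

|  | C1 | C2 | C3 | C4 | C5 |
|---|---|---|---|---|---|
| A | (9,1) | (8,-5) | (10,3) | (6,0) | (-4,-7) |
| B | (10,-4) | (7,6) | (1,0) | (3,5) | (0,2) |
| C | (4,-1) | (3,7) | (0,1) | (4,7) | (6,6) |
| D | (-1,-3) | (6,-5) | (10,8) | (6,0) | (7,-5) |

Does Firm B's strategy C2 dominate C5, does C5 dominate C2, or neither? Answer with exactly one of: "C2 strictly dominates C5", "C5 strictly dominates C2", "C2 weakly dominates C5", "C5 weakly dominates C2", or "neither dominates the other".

C2's payoffs vs C5's, by Firm A's action — A: -5>-7, B: 6>2, C: 7>6, D: -5=-5.
C2 is at least as good everywhere and strictly better somewhere (tied only at D), so C2 weakly but not strictly dominates C5.

C2 weakly dominates C5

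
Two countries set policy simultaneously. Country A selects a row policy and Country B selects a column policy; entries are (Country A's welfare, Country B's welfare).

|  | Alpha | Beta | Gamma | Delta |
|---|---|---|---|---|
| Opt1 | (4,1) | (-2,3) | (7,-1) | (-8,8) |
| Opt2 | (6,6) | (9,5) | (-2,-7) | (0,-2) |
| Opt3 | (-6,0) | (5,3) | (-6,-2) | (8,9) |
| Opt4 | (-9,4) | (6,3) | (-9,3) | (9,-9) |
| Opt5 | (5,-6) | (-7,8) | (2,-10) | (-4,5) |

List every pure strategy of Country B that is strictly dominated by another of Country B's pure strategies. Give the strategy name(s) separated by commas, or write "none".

Gamma

Alpha is not dominated — it holds its own against Beta at Opt2 (6>5); Gamma at Opt1 (1>-1); Delta at Opt2 (6>-2).
Beta: no other strategy beats it everywhere (Alpha at Opt1 (3>1); Gamma at Opt1 (3>-1); Delta at Opt2 (5>-2)).
Gamma is strictly dominated by Alpha (Opt1: 1>-1, Opt2: 6>-7, Opt3: 0>-2, Opt4: 4>3, Opt5: -6>-10).
Delta is not dominated — it holds its own against Alpha at Opt1 (8>1); Beta at Opt1 (8>3); Gamma at Opt1 (8>-1).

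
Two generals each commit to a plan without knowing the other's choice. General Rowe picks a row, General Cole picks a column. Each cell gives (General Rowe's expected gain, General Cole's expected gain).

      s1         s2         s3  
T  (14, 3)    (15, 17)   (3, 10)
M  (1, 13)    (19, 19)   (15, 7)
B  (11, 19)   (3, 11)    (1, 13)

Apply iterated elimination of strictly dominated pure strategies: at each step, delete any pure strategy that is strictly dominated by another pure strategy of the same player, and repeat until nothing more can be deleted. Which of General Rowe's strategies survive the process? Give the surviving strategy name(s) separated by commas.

Row B is eliminated: T beats it against every remaining column (s1: 14>11, s2: 15>3, s3: 3>1).
General Cole's strategy s1 is strictly dominated by s2 (T: 17>3, M: 19>13) and is removed.
Row T is eliminated: M beats it against every remaining column (s2: 19>15, s3: 15>3).
Column s3 is eliminated: s2 beats it against every remaining row (M: 19>7).
Among the remaining strategies, none is strictly dominated by another pure strategy of the same player, so the elimination stops.
Surviving strategies — General Rowe: {M}; General Cole: {s2}.

M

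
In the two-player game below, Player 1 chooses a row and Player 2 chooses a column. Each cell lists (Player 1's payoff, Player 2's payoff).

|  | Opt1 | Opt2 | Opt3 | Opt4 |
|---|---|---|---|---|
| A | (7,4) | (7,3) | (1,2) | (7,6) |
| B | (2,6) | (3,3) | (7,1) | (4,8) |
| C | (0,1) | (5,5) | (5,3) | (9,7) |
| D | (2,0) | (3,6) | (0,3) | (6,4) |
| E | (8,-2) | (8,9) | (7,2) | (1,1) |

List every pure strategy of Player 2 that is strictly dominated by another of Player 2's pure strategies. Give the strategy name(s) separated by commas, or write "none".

Opt1, Opt3

Opt1 is strictly dominated by Opt4 (A: 6>4, B: 8>6, C: 7>1, D: 4>0, E: 1>-2).
Nothing dominates Opt2: Opt1 at C (5>1); Opt3 at A (3>2); Opt4 at D (6>4).
Opt2 strictly dominates Opt3 — A: 3>2, B: 3>1, C: 5>3, D: 6>3, E: 9>2.
Opt4: no other strategy beats it everywhere (Opt1 at A (6>4); Opt2 at A (6>3); Opt3 at A (6>2)).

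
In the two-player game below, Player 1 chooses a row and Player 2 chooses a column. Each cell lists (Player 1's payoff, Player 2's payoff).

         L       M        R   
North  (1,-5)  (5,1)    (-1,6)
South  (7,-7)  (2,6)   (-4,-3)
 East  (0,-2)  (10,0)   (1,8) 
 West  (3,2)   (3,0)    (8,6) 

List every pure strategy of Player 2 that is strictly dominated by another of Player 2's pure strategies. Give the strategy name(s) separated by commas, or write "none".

L is strictly dominated by R (North: 6>-5, South: -3>-7, East: 8>-2, West: 6>2).
Nothing dominates M: L at North (1>-5); R at South (6>-3).
R is not dominated — it holds its own against L at North (6>-5); M at North (6>1).

L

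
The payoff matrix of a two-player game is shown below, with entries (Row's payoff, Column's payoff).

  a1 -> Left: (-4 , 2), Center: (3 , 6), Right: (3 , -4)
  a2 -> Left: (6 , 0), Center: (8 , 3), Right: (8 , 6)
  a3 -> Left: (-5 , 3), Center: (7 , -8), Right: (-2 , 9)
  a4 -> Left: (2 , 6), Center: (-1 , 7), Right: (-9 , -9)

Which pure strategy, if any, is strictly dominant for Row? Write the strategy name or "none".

a2

a2 vs a1: Left: 6>-4, Center: 8>3, Right: 8>3.
a2 vs a3: Left: 6>-5, Center: 8>7, Right: 8>-2.
a2 vs a4: Left: 6>2, Center: 8>-1, Right: 8>-9.
a2 strictly beats every other strategy against every opponent action, so it is strictly dominant.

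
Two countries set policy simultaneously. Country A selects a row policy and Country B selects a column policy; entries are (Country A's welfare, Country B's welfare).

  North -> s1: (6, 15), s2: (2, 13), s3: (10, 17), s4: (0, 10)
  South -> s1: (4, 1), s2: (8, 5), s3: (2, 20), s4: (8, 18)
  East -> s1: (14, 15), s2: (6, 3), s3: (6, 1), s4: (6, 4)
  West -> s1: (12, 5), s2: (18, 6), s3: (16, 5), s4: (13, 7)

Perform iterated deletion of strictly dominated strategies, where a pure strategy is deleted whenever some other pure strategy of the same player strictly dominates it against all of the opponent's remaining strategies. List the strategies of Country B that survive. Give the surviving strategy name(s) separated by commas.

s1, s4

Country A's strategy North is strictly dominated by West (s1: 12>6, s2: 18>2, s3: 16>10, s4: 13>0) and is removed.
For Country A, West strictly dominates South on the remaining columns (s1: 12>4, s2: 18>8, s3: 16>2, s4: 13>8); eliminate South.
Column s2 is eliminated: s4 beats it against every remaining row (East: 4>3, West: 7>6).
Country B's strategy s3 is strictly dominated by s4 (East: 4>1, West: 7>5) and is removed.
Among the remaining strategies, none is strictly dominated by another pure strategy of the same player, so the elimination stops.
Surviving strategies — Country A: {East, West}; Country B: {s1, s4}.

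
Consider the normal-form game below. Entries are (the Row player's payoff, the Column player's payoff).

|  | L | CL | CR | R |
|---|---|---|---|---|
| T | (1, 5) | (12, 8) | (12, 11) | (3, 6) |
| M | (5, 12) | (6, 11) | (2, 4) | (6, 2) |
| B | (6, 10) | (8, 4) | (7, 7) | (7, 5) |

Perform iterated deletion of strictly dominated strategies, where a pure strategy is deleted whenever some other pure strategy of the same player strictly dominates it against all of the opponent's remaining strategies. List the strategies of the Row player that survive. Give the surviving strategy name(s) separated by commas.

T, B

The Row player's strategy M is strictly dominated by B (L: 6>5, CL: 8>6, CR: 7>2, R: 7>6) and is removed.
For the Column player, CR strictly dominates CL on the remaining rows (T: 11>8, B: 7>4); eliminate CL.
For the Column player, CR strictly dominates R on the remaining rows (T: 11>6, B: 7>5); eliminate R.
Among the remaining strategies, none is strictly dominated by another pure strategy of the same player, so the elimination stops.
Surviving strategies — the Row player: {T, B}; the Column player: {L, CR}.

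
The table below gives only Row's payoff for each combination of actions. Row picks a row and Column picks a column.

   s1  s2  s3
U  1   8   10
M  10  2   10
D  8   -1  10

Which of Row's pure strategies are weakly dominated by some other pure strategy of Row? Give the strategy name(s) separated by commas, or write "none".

D

U is not dominated — it holds its own against M at s2 (8>2); D at s2 (8>-1).
Nothing dominates M: U at s1 (10>1); D at s1 (10>8).
D is weakly dominated by M (s1: 10>8, s2: 2>-1, s3: 10=10).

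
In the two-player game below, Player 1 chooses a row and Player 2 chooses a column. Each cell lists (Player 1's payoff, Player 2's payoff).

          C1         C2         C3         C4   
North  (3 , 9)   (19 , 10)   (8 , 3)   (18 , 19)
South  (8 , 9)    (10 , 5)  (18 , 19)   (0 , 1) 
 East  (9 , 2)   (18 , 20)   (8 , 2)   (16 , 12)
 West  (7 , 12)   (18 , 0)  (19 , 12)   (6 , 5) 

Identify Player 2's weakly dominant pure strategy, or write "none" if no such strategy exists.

none

C1 fails to dominate C2 at North (9<10).
C2 fails to dominate C1 at South (5<9).
C3 fails to dominate C1 at North (3<9).
C4 fails to dominate C1 at South (1<9).
No single strategy dominates all the others.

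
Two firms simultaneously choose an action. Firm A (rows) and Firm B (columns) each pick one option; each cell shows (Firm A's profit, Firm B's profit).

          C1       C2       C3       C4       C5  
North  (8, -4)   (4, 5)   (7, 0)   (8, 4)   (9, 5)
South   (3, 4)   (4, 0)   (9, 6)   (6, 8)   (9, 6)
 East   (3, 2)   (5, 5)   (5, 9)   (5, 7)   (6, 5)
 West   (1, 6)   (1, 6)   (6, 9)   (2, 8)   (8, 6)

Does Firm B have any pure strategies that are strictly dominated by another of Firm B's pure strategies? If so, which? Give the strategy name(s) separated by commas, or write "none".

C1: dominated, since C3 does at least as well everywhere (North: 0>-4, South: 6>4, East: 9>2, West: 9>6).
C2 is not dominated — it holds its own against C1 at North (5>-4); C3 at North (5>0); C4 at North (5>4); C5 at North (5=5).
Nothing dominates C3: C1 at North (0>-4); C2 at South (6>0); C4 at East (9>7); C5 at South (6=6).
C4 is not dominated — it holds its own against C1 at North (4>-4); C2 at South (8>0); C3 at North (4>0); C5 at South (8>6).
C5 is not dominated — it holds its own against C1 at North (5>-4); C2 at North (5=5); C3 at North (5>0); C4 at North (5>4).

C1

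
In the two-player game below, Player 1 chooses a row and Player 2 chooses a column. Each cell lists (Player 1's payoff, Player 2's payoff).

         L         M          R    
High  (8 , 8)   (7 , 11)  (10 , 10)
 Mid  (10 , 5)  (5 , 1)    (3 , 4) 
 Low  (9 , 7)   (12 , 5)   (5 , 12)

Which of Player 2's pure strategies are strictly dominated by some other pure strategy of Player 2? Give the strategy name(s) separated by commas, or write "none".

none

L: no other strategy beats it everywhere (M at Mid (5>1); R at Mid (5>4)).
Nothing dominates M: L at High (11>8); R at High (11>10).
R is not dominated — it holds its own against L at High (10>8); M at Mid (4>1).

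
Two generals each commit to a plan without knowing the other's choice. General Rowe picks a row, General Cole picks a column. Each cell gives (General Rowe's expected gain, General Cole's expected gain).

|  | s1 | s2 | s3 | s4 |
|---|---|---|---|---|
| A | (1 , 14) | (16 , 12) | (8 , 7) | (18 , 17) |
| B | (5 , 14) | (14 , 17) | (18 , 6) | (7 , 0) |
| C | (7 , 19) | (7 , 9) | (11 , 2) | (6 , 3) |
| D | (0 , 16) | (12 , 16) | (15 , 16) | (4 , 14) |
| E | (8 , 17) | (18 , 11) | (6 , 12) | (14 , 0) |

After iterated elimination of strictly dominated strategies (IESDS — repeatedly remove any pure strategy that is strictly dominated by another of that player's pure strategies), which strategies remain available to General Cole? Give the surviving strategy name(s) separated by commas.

s1, s4

General Rowe's strategy D is strictly dominated by B (s1: 5>0, s2: 14>12, s3: 18>15, s4: 7>4) and is removed.
Column s3 is eliminated: s1 beats it against every remaining row (A: 14>7, B: 14>6, C: 19>2, E: 17>12).
For General Rowe, E strictly dominates B on the remaining columns (s1: 8>5, s2: 18>14, s4: 14>7); eliminate B.
General Rowe's strategy C is strictly dominated by E (s1: 8>7, s2: 18>7, s4: 14>6) and is removed.
For General Cole, s1 strictly dominates s2 on the remaining rows (A: 14>12, E: 17>11); eliminate s2.
Among the remaining strategies, none is strictly dominated by another pure strategy of the same player, so the elimination stops.
Surviving strategies — General Rowe: {A, E}; General Cole: {s1, s4}.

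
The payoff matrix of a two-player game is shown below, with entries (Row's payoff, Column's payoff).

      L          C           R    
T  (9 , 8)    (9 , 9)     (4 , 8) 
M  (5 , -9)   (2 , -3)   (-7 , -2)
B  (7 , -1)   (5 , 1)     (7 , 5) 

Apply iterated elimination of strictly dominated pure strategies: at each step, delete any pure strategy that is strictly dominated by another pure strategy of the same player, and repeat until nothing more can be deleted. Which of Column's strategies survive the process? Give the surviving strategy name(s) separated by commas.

C, R

Row M is eliminated: T beats it against every remaining column (L: 9>5, C: 9>2, R: 4>-7).
Column L is eliminated: C beats it against every remaining row (T: 9>8, B: 1>-1).
Among the remaining strategies, none is strictly dominated by another pure strategy of the same player, so the elimination stops.
Surviving strategies — Row: {T, B}; Column: {C, R}.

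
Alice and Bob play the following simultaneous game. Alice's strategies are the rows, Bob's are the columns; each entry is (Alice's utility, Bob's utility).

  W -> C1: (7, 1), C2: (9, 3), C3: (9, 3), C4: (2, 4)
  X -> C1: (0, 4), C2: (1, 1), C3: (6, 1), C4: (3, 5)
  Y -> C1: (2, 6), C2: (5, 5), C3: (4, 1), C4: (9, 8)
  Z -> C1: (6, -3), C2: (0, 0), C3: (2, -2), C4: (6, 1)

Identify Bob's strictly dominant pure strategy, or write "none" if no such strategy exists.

C4

C4 vs C1: W: 4>1, X: 5>4, Y: 8>6, Z: 1>-3.
C4 vs C2: W: 4>3, X: 5>1, Y: 8>5, Z: 1>0.
C4 vs C3: W: 4>3, X: 5>1, Y: 8>1, Z: 1>-2.
C4 strictly beats every other strategy against every opponent action, so it is strictly dominant.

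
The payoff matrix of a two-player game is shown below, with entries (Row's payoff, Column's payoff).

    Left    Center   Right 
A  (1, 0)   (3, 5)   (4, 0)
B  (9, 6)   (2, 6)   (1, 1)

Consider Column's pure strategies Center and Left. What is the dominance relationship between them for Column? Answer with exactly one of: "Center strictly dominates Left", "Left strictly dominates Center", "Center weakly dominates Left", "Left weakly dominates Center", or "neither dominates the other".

Compare Center to Left across each choice by Row: A: 5>0, B: 6=6.
Center is at least as good everywhere and strictly better somewhere (tied only at B), so Center weakly but not strictly dominates Left.

Center weakly dominates Left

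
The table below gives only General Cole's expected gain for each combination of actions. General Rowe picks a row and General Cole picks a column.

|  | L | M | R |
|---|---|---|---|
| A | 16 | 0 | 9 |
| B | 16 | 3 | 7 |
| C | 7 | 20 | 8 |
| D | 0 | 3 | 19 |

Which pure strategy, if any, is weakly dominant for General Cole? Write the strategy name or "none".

none

L fails to dominate M at C (7<20).
M fails to dominate L at A (0<16).
R fails to dominate L at A (9<16).
No single strategy dominates all the others.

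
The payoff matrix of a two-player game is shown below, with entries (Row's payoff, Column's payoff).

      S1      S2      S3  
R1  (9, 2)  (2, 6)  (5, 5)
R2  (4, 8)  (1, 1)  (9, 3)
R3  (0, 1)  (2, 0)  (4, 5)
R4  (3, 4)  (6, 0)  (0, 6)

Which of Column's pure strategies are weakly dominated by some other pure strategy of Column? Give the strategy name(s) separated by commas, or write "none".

S1 is not dominated — it holds its own against S2 at R2 (8>1); S3 at R2 (8>3).
S2 is not dominated — it holds its own against S1 at R1 (6>2); S3 at R1 (6>5).
Nothing dominates S3: S1 at R1 (5>2); S2 at R2 (3>1).

none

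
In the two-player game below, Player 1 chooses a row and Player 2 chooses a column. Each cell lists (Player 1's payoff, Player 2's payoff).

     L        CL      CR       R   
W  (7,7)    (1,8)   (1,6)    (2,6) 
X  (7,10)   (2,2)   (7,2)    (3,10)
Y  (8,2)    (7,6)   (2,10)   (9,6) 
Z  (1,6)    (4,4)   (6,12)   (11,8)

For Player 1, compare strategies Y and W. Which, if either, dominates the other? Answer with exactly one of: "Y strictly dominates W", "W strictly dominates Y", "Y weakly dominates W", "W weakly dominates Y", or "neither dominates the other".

Compare Y to W across every action of Player 2: L: 8>7, CL: 7>1, CR: 2>1, R: 9>2.
Y gives a strictly higher payoff against every action of Player 2, so Y strictly dominates W.

Y strictly dominates W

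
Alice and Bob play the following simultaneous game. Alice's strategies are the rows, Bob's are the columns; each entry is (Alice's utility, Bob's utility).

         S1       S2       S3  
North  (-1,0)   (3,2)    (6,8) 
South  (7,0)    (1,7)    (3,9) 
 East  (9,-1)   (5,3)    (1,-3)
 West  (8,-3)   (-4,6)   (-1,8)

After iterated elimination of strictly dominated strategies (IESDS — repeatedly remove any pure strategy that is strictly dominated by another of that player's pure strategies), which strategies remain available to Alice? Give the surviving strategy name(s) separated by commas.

North, East

For Alice, East strictly dominates West on the remaining columns (S1: 9>8, S2: 5>-4, S3: 1>-1); eliminate West.
For Bob, S2 strictly dominates S1 on the remaining rows (North: 2>0, South: 7>0, East: 3>-1); eliminate S1.
Row South is eliminated: North beats it against every remaining column (S2: 3>1, S3: 6>3).
Among the remaining strategies, none is strictly dominated by another pure strategy of the same player, so the elimination stops.
Surviving strategies — Alice: {North, East}; Bob: {S2, S3}.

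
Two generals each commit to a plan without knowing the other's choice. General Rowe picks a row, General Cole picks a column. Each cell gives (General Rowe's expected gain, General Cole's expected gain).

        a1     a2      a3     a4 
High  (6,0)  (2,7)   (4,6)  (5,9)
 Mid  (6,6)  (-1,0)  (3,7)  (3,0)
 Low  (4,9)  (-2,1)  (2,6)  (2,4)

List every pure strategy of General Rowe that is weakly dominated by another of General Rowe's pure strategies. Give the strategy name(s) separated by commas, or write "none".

Mid, Low

High: no other strategy beats it everywhere (Mid at a2 (2>-1); Low at a1 (6>4)).
High weakly dominates Mid — a1: 6=6, a2: 2>-1, a3: 4>3, a4: 5>3.
Low: dominated, since High does at least as well everywhere (a1: 6>4, a2: 2>-2, a3: 4>2, a4: 5>2).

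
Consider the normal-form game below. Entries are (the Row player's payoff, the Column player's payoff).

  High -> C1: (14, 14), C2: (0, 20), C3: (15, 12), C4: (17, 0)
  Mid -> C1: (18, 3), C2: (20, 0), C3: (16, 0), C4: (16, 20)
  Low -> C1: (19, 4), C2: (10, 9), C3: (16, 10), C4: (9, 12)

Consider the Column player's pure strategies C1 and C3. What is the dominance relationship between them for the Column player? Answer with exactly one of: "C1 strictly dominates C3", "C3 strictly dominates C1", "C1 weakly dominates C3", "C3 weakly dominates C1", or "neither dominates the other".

Compare C1 to C3 across each opponent action: High: 14>12, Mid: 3>0, Low: 4<10.
C1 does better at High, Mid but worse at Low; neither strategy dominates the other.

neither dominates the other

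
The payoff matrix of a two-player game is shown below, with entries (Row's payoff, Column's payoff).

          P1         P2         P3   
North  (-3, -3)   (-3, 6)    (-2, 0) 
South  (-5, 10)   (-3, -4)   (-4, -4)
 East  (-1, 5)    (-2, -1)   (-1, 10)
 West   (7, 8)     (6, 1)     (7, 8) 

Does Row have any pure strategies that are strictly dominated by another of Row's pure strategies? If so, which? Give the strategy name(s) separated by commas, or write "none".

North, South, East

East strictly dominates North — P1: -1>-3, P2: -2>-3, P3: -1>-2.
South: dominated, since East does at least as well everywhere (P1: -1>-5, P2: -2>-3, P3: -1>-4).
West strictly dominates East — P1: 7>-1, P2: 6>-2, P3: 7>-1.
Nothing dominates West: North at P1 (7>-3); South at P1 (7>-5); East at P1 (7>-1).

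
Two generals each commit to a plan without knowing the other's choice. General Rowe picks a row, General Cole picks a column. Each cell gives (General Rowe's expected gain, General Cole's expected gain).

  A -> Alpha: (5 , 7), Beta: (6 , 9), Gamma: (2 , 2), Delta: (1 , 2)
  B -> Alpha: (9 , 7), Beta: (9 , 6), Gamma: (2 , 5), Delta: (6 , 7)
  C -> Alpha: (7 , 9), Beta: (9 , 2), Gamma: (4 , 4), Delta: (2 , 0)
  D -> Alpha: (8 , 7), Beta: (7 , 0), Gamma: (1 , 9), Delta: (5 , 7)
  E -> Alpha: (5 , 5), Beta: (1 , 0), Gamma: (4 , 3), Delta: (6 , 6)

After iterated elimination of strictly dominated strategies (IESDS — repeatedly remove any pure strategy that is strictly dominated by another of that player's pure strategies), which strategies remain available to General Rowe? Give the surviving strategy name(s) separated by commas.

B, E

General Rowe's strategy A is strictly dominated by C (Alpha: 7>5, Beta: 9>6, Gamma: 4>2, Delta: 2>1) and is removed.
For General Rowe, B strictly dominates D on the remaining columns (Alpha: 9>8, Beta: 9>7, Gamma: 2>1, Delta: 6>5); eliminate D.
For General Cole, Alpha strictly dominates Beta on the remaining rows (B: 7>6, C: 9>2, E: 5>0); eliminate Beta.
General Cole's strategy Gamma is strictly dominated by Alpha (B: 7>5, C: 9>4, E: 5>3) and is removed.
General Rowe's strategy C is strictly dominated by B (Alpha: 9>7, Delta: 6>2) and is removed.
Among the remaining strategies, none is strictly dominated by another pure strategy of the same player, so the elimination stops.
Surviving strategies — General Rowe: {B, E}; General Cole: {Alpha, Delta}.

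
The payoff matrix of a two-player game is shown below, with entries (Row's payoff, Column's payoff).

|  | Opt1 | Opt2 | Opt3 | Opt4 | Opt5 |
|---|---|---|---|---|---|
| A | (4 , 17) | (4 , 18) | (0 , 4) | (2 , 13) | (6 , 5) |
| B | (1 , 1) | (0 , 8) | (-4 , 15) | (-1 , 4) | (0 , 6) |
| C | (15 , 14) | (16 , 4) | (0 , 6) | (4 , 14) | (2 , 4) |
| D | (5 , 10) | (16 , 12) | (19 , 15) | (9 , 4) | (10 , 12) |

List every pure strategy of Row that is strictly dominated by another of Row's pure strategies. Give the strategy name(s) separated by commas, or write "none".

A: dominated, since D does at least as well everywhere (Opt1: 5>4, Opt2: 16>4, Opt3: 19>0, Opt4: 9>2, Opt5: 10>6).
B: dominated, since A does at least as well everywhere (Opt1: 4>1, Opt2: 4>0, Opt3: 0>-4, Opt4: 2>-1, Opt5: 6>0).
C: no other strategy beats it everywhere (A at Opt1 (15>4); B at Opt1 (15>1); D at Opt1 (15>5)).
Nothing dominates D: A at Opt1 (5>4); B at Opt1 (5>1); C at Opt2 (16=16).

A, B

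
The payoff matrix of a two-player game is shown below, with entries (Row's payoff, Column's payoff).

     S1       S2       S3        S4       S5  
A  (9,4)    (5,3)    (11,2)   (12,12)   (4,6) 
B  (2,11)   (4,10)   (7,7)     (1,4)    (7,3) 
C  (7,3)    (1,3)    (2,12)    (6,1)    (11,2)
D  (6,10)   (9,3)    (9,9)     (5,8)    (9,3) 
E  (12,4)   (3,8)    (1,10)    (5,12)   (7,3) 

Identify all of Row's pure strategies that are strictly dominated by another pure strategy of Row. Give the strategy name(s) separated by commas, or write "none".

Nothing dominates A: B at S1 (9>2); C at S1 (9>7); D at S1 (9>6); E at S2 (5>3).
D strictly dominates B — S1: 6>2, S2: 9>4, S3: 9>7, S4: 5>1, S5: 9>7.
Nothing dominates C: A at S5 (11>4); B at S1 (7>2); D at S1 (7>6); E at S3 (2>1).
D: no other strategy beats it everywhere (A at S2 (9>5); B at S1 (6>2); C at S2 (9>1); E at S2 (9>3)).
Nothing dominates E: A at S1 (12>9); B at S1 (12>2); C at S1 (12>7); D at S1 (12>6).

B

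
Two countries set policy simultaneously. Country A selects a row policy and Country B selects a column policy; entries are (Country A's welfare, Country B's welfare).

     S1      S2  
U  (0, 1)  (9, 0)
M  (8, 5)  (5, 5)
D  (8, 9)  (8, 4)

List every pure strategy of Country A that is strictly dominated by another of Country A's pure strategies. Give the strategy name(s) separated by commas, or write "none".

U is not dominated — it holds its own against M at S2 (9>5); D at S2 (9>8).
M is not dominated — it holds its own against U at S1 (8>0); D at S1 (8=8).
D: no other strategy beats it everywhere (U at S1 (8>0); M at S1 (8=8)).

none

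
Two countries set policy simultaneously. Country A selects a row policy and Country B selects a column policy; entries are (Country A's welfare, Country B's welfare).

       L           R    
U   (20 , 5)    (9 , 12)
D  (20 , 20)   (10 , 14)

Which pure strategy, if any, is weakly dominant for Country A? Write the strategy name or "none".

D

D vs U: L: 20=20, R: 10>9.
D is at least as good as every other strategy against every opponent action, so it is weakly dominant.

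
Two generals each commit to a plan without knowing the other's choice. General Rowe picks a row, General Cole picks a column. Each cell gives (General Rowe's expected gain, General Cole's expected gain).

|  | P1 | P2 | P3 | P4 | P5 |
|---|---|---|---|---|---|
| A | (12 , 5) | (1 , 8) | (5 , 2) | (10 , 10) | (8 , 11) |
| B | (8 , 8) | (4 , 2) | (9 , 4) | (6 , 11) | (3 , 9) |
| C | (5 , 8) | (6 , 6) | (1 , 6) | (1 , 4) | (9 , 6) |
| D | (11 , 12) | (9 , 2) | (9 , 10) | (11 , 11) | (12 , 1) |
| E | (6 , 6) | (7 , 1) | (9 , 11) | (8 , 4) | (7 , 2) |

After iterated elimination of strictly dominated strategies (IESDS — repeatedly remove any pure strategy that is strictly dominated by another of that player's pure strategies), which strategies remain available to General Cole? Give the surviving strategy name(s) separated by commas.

P1, P3, P4, P5

For General Rowe, D strictly dominates C on the remaining columns (P1: 11>5, P2: 9>6, P3: 9>1, P4: 11>1, P5: 12>9); eliminate C.
Column P2 is eliminated: P4 beats it against every remaining row (A: 10>8, B: 11>2, D: 11>2, E: 4>1).
Among the remaining strategies, none is strictly dominated by another pure strategy of the same player, so the elimination stops.
Surviving strategies — General Rowe: {A, B, D, E}; General Cole: {P1, P3, P4, P5}.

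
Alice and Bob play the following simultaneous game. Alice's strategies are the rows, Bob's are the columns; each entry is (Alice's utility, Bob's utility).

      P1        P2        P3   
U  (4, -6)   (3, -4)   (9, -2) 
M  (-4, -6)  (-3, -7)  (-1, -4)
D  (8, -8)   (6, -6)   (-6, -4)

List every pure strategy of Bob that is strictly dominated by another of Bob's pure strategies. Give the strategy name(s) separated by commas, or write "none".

P1, P2

P3 strictly dominates P1 — U: -2>-6, M: -4>-6, D: -4>-8.
P2: dominated, since P3 does at least as well everywhere (U: -2>-4, M: -4>-7, D: -4>-6).
Nothing dominates P3: P1 at U (-2>-6); P2 at U (-2>-4).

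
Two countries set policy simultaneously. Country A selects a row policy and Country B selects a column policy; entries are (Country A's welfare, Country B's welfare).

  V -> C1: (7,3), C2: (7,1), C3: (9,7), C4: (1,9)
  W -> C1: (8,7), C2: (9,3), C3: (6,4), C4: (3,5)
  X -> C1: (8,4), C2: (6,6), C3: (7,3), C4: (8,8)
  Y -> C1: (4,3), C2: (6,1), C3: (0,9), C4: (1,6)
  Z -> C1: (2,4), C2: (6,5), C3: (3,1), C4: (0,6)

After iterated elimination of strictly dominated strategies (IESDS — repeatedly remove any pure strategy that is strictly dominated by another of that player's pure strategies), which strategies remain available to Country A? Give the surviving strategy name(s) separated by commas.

For Country A, W strictly dominates Y on the remaining columns (C1: 8>4, C2: 9>6, C3: 6>0, C4: 3>1); eliminate Y.
Country A's strategy Z is strictly dominated by V (C1: 7>2, C2: 7>6, C3: 9>3, C4: 1>0) and is removed.
For Country B, C4 strictly dominates C2 on the remaining rows (V: 9>1, W: 5>3, X: 8>6); eliminate C2.
For Country B, C4 strictly dominates C3 on the remaining rows (V: 9>7, W: 5>4, X: 8>3); eliminate C3.
Country A's strategy V is strictly dominated by W (C1: 8>7, C4: 3>1) and is removed.
Among the remaining strategies, none is strictly dominated by another pure strategy of the same player, so the elimination stops.
Surviving strategies — Country A: {W, X}; Country B: {C1, C4}.

W, X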